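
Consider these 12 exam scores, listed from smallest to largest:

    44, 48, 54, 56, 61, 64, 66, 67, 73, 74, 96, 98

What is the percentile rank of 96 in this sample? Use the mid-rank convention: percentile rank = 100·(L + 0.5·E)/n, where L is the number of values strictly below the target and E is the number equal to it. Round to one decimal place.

Count below 96: L = 10; count equal: E = 1; n = 12.
Percentile rank = 100·(10 + 0.5·1)/12 = 100·10.5/12 = 87.5.

87.5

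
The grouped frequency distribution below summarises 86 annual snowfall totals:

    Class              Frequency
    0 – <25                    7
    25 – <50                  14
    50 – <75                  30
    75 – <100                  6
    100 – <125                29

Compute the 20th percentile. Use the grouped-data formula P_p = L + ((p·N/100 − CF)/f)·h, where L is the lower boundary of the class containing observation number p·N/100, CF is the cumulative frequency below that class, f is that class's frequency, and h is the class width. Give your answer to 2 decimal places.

43.21

N = 86; target position k = 20/100 · 86 = 17.2.
Cumulative frequencies: 7, 21, 51, 57, 86.
Observation 17.2 falls in the class 25 – <50.
L = 25, CF = 7, f = 14, h = 25.
P20 = 25 + ((17.2 − 7)/14)·25 = 25 + 18.2143 = 43.2143.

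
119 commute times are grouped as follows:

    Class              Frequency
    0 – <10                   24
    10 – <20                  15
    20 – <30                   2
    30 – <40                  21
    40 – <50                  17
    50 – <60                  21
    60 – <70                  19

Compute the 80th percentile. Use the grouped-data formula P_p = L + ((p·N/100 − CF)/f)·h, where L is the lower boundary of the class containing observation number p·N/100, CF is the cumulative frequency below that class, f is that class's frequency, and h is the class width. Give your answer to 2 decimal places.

N = 119; target position k = 80/100 · 119 = 95.2.
Cumulative frequencies: 24, 39, 41, 62, 79, 100, 119.
Observation 95.2 falls in the class 50 – <60.
L = 50, CF = 79, f = 21, h = 10.
P80 = 50 + ((95.2 − 79)/21)·10 = 50 + 7.71429 = 57.7143.

57.71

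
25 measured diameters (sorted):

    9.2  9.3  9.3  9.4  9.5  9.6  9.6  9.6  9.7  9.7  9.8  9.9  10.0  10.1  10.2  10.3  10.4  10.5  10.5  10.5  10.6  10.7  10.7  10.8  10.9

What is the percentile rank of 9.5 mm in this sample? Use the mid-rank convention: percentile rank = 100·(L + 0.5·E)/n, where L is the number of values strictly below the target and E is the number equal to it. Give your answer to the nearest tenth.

Count below 9.5: L = 4; count equal: E = 1; n = 25.
Percentile rank = 100·(4 + 0.5·1)/25 = 100·4.5/25 = 18.

18.0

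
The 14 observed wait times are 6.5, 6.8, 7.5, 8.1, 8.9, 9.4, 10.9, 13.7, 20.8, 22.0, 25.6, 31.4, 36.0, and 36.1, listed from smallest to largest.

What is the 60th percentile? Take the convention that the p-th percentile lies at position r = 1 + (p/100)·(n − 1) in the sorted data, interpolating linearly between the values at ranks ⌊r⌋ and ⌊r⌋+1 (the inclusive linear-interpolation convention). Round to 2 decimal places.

19.38

n = 14.
r = 1 + (60/100)·(14 − 1) = 1 + 7.8 = 8.8.
Rank 8 is 13.7 and rank 9 is 20.8.
Interpolate: 13.7 + 0.8·(20.8 − 13.7) = 13.7 + 0.8·7.1 = 19.38.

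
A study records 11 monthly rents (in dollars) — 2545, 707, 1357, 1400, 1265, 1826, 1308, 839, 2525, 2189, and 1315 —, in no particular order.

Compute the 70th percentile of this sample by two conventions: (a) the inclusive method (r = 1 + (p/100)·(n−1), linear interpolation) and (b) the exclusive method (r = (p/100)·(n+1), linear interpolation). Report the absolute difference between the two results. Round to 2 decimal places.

Sorted: 707, 839, 1265, 1308, 1315, 1357, 1400, 1826, 2189, 2525, 2545.
n = 11.
(a) r = 8 → value at rank 8 = 1826.
(b) r = 8.4; between ranks 8 (1826) and 9 (2189): 1971.2.
|1826 − 1971.2| = 145.2.

145.20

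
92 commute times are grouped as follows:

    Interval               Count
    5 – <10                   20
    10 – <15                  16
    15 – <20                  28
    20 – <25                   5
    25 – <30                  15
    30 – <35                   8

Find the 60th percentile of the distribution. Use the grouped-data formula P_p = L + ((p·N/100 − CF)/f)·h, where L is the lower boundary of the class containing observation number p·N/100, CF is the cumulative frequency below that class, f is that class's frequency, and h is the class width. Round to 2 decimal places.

18.43

N = 92; target position k = 60/100 · 92 = 55.2.
Cumulative frequencies: 20, 36, 64, 69, 84, 92.
Observation 55.2 falls in the class 15 – <20.
L = 15, CF = 36, f = 28, h = 5.
P60 = 15 + ((55.2 − 36)/28)·5 = 15 + 3.42857 = 18.4286.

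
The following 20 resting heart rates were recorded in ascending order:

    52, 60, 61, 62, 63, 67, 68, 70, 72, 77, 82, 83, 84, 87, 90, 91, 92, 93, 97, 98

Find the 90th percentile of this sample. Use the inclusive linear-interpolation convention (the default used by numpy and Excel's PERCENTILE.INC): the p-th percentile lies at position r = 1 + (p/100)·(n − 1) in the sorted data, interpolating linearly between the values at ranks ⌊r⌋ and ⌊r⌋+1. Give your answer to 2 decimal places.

n = 20.
r = 1 + (90/100)·(20 − 1) = 1 + 17.1 = 18.1.
Rank 18 is 93 and rank 19 is 97.
Interpolate: 93 + 0.1·(97 − 93) = 93 + 0.1·4 = 93.4.

93.40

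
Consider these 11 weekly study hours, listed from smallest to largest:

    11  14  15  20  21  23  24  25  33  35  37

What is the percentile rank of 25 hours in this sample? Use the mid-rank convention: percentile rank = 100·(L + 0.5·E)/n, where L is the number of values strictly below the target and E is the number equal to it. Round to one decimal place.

Count below 25: L = 7; count equal: E = 1; n = 11.
Percentile rank = 100·(7 + 0.5·1)/11 = 100·7.5/11 = 68.18.

68.2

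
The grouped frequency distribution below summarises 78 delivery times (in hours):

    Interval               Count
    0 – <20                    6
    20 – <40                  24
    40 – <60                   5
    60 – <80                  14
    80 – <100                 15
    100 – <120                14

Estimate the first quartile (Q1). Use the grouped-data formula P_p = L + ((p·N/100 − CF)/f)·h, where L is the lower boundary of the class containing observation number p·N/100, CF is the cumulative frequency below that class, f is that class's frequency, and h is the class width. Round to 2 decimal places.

31.25

N = 78; target position k = 25/100 · 78 = 19.5.
Cumulative frequencies: 6, 30, 35, 49, 64, 78.
Observation 19.5 falls in the class 20 – <40.
L = 20, CF = 6, f = 24, h = 20.
P25 = 20 + ((19.5 − 6)/24)·20 = 20 + 11.25 = 31.25.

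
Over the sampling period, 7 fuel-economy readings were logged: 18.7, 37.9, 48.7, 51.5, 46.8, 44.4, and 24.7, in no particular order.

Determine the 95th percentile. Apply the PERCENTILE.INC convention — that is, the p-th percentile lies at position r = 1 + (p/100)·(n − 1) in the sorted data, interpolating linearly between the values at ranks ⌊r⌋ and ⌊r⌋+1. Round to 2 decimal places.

50.66

Sorted: 18.7, 24.7, 37.9, 44.4, 46.8, 48.7, 51.5.
n = 7.
r = 1 + (95/100)·(7 − 1) = 1 + 5.7 = 6.7.
Rank 6 is 48.7 and rank 7 is 51.5.
Interpolate: 48.7 + 0.7·(51.5 − 48.7) = 48.7 + 0.7·2.8 = 50.66.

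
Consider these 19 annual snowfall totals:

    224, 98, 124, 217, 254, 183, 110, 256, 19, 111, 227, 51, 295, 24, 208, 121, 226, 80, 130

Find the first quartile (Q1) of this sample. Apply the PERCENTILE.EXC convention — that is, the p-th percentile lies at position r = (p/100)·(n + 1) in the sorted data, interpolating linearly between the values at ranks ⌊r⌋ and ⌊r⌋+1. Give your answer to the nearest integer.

98

Sorted: 19, 24, 51, 80, 98, 110, 111, 121, 124, 130, 183, 208, 217, 224, 226, 227, 254, 256, 295.
n = 19.
r = (25/100)·(19 + 1) = 5.
r is an integer, so P25 is the value at rank 5: 98.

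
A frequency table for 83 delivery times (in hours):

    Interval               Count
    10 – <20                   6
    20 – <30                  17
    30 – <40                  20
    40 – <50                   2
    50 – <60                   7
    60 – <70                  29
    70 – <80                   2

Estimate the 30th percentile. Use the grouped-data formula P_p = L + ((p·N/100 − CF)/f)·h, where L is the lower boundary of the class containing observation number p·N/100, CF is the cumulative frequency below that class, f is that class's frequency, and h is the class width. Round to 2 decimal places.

N = 83; target position k = 30/100 · 83 = 24.9.
Cumulative frequencies: 6, 23, 43, 45, 52, 81, 83.
Observation 24.9 falls in the class 30 – <40.
L = 30, CF = 23, f = 20, h = 10.
P30 = 30 + ((24.9 − 23)/20)·10 = 30 + 0.95 = 30.95.

30.95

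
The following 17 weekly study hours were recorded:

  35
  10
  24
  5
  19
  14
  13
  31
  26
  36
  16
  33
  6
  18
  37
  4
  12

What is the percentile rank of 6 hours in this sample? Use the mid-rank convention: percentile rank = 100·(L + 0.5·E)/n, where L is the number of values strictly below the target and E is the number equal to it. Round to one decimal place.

Sorted: 4, 5, 6, 10, 12, 13, 14, 16, 18, 19, 24, 26, 31, 33, 35, 36, 37.
Count below 6: L = 2; count equal: E = 1; n = 17.
Percentile rank = 100·(2 + 0.5·1)/17 = 100·2.5/17 = 14.71.

14.7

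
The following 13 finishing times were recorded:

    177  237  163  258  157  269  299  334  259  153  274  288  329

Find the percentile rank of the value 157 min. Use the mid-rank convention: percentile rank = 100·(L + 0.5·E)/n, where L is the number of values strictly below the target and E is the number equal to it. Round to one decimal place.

11.5

Sorted: 153, 157, 163, 177, 237, 258, 259, 269, 274, 288, 299, 329, 334.
Count below 157: L = 1; count equal: E = 1; n = 13.
Percentile rank = 100·(1 + 0.5·1)/13 = 100·1.5/13 = 11.54.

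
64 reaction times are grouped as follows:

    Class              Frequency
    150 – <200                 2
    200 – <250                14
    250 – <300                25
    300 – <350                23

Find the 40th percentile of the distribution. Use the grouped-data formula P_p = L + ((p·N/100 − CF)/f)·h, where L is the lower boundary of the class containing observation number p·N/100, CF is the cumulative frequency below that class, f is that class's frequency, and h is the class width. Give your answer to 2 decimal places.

269.20

N = 64; target position k = 40/100 · 64 = 25.6.
Cumulative frequencies: 2, 16, 41, 64.
Observation 25.6 falls in the class 250 – <300.
L = 250, CF = 16, f = 25, h = 50.
P40 = 250 + ((25.6 − 16)/25)·50 = 250 + 19.2 = 269.2.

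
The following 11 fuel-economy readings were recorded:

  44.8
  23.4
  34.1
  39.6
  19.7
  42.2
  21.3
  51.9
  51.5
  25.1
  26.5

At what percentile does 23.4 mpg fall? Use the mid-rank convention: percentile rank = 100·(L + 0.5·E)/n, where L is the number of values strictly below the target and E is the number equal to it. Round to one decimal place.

Sorted: 19.7, 21.3, 23.4, 25.1, 26.5, 34.1, 39.6, 42.2, 44.8, 51.5, 51.9.
Count below 23.4: L = 2; count equal: E = 1; n = 11.
Percentile rank = 100·(2 + 0.5·1)/11 = 100·2.5/11 = 22.73.

22.7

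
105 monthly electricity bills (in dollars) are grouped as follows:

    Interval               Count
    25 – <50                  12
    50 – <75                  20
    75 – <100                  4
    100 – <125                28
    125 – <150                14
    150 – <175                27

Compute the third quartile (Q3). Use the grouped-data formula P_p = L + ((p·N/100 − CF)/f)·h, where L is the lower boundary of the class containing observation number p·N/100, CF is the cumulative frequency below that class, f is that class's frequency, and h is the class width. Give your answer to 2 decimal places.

N = 105; target position k = 75/100 · 105 = 78.75.
Cumulative frequencies: 12, 32, 36, 64, 78, 105.
Observation 78.75 falls in the class 150 – <175.
L = 150, CF = 78, f = 27, h = 25.
P75 = 150 + ((78.75 − 78)/27)·25 = 150 + 0.694444 = 150.694.

150.69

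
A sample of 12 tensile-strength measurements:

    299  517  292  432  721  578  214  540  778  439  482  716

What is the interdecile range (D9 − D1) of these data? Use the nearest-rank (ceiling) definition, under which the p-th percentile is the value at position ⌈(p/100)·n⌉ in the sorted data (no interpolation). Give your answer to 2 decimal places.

Sorted: 214, 292, 299, 432, 439, 482, 517, 540, 578, 716, 721, 778.
n = 12.
P10: rank ⌈10/100·12⌉ = 2 → 292.
P90: rank ⌈90/100·12⌉ = 11 → 721.
Difference: 721 − 292 = 429.

429.00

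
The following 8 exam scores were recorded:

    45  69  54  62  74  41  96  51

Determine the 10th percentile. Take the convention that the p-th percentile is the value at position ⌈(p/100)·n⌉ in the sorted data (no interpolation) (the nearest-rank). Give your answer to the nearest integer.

Sorted: 41, 45, 51, 54, 62, 69, 74, 96.
n = 8.
Position = ⌈10/100 · 8⌉ = ⌈0.8⌉ = 1.
The value at rank 1 is 41.

41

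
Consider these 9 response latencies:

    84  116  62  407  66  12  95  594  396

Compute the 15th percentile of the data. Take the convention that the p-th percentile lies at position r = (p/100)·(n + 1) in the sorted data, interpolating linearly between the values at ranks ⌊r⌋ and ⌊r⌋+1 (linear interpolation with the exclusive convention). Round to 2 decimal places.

Sorted: 12, 62, 66, 84, 95, 116, 396, 407, 594.
n = 9.
r = (15/100)·(9 + 1) = 1.5.
Rank 1 is 12 and rank 2 is 62.
Interpolate: 12 + 0.5·(62 − 12) = 12 + 0.5·50 = 37.

37.00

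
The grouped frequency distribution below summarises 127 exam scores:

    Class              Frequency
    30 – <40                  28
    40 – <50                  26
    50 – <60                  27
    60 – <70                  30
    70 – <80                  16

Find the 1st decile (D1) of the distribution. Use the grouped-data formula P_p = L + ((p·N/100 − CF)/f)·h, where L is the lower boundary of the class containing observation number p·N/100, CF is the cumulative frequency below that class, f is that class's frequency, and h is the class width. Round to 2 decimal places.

34.54

N = 127; target position k = 10/100 · 127 = 12.7.
Cumulative frequencies: 28, 54, 81, 111, 127.
Observation 12.7 falls in the class 30 – <40.
L = 30, CF = 0, f = 28, h = 10.
P10 = 30 + ((12.7 − 0)/28)·10 = 30 + 4.53571 = 34.5357.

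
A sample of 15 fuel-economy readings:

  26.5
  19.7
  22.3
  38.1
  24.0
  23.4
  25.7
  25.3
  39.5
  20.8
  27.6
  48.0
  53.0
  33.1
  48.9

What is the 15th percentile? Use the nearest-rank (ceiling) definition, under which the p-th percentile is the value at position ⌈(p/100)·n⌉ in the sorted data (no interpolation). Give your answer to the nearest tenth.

Sorted: 19.7, 20.8, 22.3, 23.4, 24.0, 25.3, 25.7, 26.5, 27.6, 33.1, 38.1, 39.5, 48.0, 48.9, 53.0.
n = 15.
Position = ⌈15/100 · 15⌉ = ⌈2.25⌉ = 3.
The value at rank 3 is 22.3.

22.3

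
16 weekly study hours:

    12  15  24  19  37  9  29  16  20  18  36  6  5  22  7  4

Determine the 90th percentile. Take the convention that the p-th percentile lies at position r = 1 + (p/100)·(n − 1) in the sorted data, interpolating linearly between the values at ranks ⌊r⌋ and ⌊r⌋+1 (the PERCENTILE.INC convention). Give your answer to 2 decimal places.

32.50

Sorted: 4, 5, 6, 7, 9, 12, 15, 16, 18, 19, 20, 22, 24, 29, 36, 37.
n = 16.
r = 1 + (90/100)·(16 − 1) = 1 + 13.5 = 14.5.
Rank 14 is 29 and rank 15 is 36.
Interpolate: 29 + 0.5·(36 − 29) = 29 + 0.5·7 = 32.5.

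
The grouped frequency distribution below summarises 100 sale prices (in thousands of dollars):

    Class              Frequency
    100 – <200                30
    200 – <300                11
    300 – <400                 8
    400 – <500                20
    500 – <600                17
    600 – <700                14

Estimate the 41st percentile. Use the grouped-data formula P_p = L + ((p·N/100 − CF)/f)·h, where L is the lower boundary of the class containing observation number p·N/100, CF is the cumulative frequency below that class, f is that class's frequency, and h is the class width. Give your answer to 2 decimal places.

N = 100; target position k = 41/100 · 100 = 41.
Cumulative frequencies: 30, 41, 49, 69, 86, 100.
Observation 41 falls in the class 200 – <300.
L = 200, CF = 30, f = 11, h = 100.
P41 = 200 + ((41 − 30)/11)·100 = 200 + 100 = 300.

300.00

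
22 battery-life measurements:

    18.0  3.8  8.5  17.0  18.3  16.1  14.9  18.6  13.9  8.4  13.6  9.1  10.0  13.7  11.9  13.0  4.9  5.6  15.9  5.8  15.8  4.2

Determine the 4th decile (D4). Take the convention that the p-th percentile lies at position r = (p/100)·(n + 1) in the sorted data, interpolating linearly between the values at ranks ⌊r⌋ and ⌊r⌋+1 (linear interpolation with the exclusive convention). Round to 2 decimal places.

Sorted: 3.8, 4.2, 4.9, 5.6, 5.8, 8.4, 8.5, 9.1, 10.0, 11.9, 13.0, 13.6, 13.7, 13.9, 14.9, 15.8, 15.9, 16.1, 17.0, 18.0, 18.3, 18.6.
n = 22.
r = (40/100)·(22 + 1) = 9.2.
Rank 9 is 10.0 and rank 10 is 11.9.
Interpolate: 10.0 + 0.2·(11.9 − 10.0) = 10.0 + 0.2·1.9 = 10.38.

10.38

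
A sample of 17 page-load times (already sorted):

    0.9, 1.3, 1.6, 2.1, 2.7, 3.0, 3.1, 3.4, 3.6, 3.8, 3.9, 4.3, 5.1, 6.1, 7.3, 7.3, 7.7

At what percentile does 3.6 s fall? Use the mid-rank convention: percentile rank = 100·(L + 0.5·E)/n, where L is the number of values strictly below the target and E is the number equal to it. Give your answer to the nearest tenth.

Count below 3.6: L = 8; count equal: E = 1; n = 17.
Percentile rank = 100·(8 + 0.5·1)/17 = 100·8.5/17 = 50.

50.0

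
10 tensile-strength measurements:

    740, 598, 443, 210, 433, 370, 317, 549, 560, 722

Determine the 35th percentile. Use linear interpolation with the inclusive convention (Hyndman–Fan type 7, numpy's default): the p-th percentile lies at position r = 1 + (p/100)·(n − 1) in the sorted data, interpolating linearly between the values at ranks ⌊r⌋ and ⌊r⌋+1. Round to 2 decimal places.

Sorted: 210, 317, 370, 433, 443, 549, 560, 598, 722, 740.
n = 10.
r = 1 + (35/100)·(10 − 1) = 1 + 3.15 = 4.15.
Rank 4 is 433 and rank 5 is 443.
Interpolate: 433 + 0.15·(443 − 433) = 433 + 0.15·10 = 434.5.

434.50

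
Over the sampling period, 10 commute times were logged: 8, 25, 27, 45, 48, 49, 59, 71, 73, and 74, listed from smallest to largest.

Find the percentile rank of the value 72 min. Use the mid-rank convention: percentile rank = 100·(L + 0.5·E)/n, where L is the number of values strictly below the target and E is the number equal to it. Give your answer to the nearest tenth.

80.0

Count below 72: L = 8; count equal: E = 0; n = 10.
Percentile rank = 100·(8 + 0.5·0)/10 = 100·8/10 = 80.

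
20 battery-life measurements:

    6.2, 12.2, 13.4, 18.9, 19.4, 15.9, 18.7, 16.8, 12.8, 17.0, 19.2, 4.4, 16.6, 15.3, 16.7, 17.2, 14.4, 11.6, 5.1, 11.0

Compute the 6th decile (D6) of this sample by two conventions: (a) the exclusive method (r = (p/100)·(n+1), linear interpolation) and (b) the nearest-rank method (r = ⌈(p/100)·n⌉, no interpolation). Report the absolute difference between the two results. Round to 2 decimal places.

0.06

Sorted: 4.4, 5.1, 6.2, 11.0, 11.6, 12.2, 12.8, 13.4, 14.4, 15.3, 15.9, 16.6, 16.7, 16.8, 17.0, 17.2, 18.7, 18.9, 19.2, 19.4.
n = 20.
(a) r = 12.6; between ranks 12 (16.6) and 13 (16.7): 16.66.
(b) the nearest-rank method: rank 12 → 16.6.
|16.66 − 16.6| = 0.06.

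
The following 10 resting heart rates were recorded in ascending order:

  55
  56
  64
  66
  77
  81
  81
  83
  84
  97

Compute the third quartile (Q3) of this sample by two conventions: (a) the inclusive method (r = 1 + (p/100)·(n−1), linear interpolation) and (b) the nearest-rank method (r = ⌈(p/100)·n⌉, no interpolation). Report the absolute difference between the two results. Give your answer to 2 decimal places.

n = 10.
(a) r = 7.75; between ranks 7 (81) and 8 (83): 82.5.
(b) the nearest-rank method: rank 8 → 83.
|82.5 − 83| = 0.5.

0.50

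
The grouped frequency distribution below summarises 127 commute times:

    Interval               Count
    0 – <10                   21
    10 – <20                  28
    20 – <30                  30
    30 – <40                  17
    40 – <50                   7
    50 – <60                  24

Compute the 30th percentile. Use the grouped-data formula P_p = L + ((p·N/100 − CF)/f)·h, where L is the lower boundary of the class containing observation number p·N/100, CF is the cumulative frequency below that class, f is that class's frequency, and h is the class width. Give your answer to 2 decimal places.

N = 127; target position k = 30/100 · 127 = 38.1.
Cumulative frequencies: 21, 49, 79, 96, 103, 127.
Observation 38.1 falls in the class 10 – <20.
L = 10, CF = 21, f = 28, h = 10.
P30 = 10 + ((38.1 − 21)/28)·10 = 10 + 6.10714 = 16.1071.

16.11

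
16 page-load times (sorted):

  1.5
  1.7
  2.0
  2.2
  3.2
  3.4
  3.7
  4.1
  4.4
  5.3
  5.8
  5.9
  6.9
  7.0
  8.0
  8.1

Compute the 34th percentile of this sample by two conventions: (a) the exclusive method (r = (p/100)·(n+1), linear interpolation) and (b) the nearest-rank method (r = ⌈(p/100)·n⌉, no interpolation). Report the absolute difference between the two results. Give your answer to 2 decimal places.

n = 16.
(a) r = 5.78; between ranks 5 (3.2) and 6 (3.4): 3.356.
(b) the nearest-rank method: rank 6 → 3.4.
|3.356 − 3.4| = 0.044.

0.04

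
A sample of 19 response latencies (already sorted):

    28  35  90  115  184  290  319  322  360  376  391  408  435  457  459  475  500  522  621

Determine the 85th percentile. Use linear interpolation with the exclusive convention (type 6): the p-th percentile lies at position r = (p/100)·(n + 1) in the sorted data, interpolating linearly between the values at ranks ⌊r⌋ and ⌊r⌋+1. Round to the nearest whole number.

500

n = 19.
r = (85/100)·(19 + 1) = 17.
r is an integer, so P85 is the value at rank 17: 500.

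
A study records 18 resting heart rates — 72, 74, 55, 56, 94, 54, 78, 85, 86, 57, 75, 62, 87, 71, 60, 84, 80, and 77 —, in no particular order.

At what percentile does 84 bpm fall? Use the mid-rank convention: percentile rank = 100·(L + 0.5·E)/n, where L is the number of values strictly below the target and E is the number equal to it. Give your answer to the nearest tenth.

75.0

Sorted: 54, 55, 56, 57, 60, 62, 71, 72, 74, 75, 77, 78, 80, 84, 85, 86, 87, 94.
Count below 84: L = 13; count equal: E = 1; n = 18.
Percentile rank = 100·(13 + 0.5·1)/18 = 100·13.5/18 = 75.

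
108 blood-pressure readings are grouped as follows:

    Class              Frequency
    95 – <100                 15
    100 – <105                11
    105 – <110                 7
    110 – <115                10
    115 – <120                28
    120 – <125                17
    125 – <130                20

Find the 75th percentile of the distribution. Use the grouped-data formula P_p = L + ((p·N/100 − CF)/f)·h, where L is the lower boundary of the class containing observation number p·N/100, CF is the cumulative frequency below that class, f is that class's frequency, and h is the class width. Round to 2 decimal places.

122.94

N = 108; target position k = 75/100 · 108 = 81.
Cumulative frequencies: 15, 26, 33, 43, 71, 88, 108.
Observation 81 falls in the class 120 – <125.
L = 120, CF = 71, f = 17, h = 5.
P75 = 120 + ((81 − 71)/17)·5 = 120 + 2.94118 = 122.941.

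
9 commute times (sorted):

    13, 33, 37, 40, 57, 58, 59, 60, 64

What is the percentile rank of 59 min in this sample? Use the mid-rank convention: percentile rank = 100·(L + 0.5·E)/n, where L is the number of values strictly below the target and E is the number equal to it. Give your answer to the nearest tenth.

Count below 59: L = 6; count equal: E = 1; n = 9.
Percentile rank = 100·(6 + 0.5·1)/9 = 100·6.5/9 = 72.22.

72.2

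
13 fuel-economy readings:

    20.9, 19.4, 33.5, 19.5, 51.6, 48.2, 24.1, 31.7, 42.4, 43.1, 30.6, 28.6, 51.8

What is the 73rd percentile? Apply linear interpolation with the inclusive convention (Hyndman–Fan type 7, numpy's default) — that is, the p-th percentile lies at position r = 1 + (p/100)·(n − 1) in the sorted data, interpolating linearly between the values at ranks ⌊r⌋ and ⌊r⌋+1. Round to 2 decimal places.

Sorted: 19.4, 19.5, 20.9, 24.1, 28.6, 30.6, 31.7, 33.5, 42.4, 43.1, 48.2, 51.6, 51.8.
n = 13.
r = 1 + (73/100)·(13 − 1) = 1 + 8.76 = 9.76.
Rank 9 is 42.4 and rank 10 is 43.1.
Interpolate: 42.4 + 0.76·(43.1 − 42.4) = 42.4 + 0.76·0.7 = 42.932.

42.93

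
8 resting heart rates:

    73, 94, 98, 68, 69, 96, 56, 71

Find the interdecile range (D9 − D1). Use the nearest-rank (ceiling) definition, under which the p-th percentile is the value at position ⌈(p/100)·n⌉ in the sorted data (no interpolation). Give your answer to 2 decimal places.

42.00

Sorted: 56, 68, 69, 71, 73, 94, 96, 98.
n = 8.
P10: rank ⌈10/100·8⌉ = 1 → 56.
P90: rank ⌈90/100·8⌉ = 8 → 98.
Difference: 98 − 56 = 42.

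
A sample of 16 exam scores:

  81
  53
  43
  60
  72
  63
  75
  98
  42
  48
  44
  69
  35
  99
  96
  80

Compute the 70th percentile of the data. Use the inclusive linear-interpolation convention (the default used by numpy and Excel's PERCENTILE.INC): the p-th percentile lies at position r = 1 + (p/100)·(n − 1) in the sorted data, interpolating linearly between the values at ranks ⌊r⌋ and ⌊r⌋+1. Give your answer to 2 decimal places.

Sorted: 35, 42, 43, 44, 48, 53, 60, 63, 69, 72, 75, 80, 81, 96, 98, 99.
n = 16.
r = 1 + (70/100)·(16 − 1) = 1 + 10.5 = 11.5.
Rank 11 is 75 and rank 12 is 80.
Interpolate: 75 + 0.5·(80 − 75) = 75 + 0.5·5 = 77.5.

77.50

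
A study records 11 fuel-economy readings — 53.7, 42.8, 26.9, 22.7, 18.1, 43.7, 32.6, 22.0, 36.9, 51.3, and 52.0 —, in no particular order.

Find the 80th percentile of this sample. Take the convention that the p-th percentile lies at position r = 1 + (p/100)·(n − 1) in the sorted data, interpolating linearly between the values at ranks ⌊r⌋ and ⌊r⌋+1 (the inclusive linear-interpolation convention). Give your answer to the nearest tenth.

51.3

Sorted: 18.1, 22.0, 22.7, 26.9, 32.6, 36.9, 42.8, 43.7, 51.3, 52.0, 53.7.
n = 11.
r = 1 + (80/100)·(11 − 1) = 1 + 8 = 9.
r is an integer, so P80 is the value at rank 9: 51.3.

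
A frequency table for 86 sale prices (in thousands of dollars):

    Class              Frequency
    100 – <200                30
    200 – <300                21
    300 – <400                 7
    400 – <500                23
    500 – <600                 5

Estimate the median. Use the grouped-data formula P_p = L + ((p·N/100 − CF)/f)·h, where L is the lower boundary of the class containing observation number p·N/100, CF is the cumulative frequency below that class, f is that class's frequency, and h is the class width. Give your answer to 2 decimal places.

261.90

N = 86; target position k = 50/100 · 86 = 43.
Cumulative frequencies: 30, 51, 58, 81, 86.
Observation 43 falls in the class 200 – <300.
L = 200, CF = 30, f = 21, h = 100.
P50 = 200 + ((43 − 30)/21)·100 = 200 + 61.9048 = 261.905.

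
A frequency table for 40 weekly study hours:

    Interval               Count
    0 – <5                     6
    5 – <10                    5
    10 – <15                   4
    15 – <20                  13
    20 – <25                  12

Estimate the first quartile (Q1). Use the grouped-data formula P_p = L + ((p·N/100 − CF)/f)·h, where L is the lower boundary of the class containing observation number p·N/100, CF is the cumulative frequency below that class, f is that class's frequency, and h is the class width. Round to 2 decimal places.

9.00

N = 40; target position k = 25/100 · 40 = 10.
Cumulative frequencies: 6, 11, 15, 28, 40.
Observation 10 falls in the class 5 – <10.
L = 5, CF = 6, f = 5, h = 5.
P25 = 5 + ((10 − 6)/5)·5 = 5 + 4 = 9.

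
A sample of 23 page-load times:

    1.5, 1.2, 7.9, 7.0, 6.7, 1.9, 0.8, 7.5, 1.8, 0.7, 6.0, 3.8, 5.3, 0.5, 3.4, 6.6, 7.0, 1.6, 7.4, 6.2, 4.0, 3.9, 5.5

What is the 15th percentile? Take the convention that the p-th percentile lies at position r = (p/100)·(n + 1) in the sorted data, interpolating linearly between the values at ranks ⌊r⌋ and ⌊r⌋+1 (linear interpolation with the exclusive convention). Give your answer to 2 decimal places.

Sorted: 0.5, 0.7, 0.8, 1.2, 1.5, 1.6, 1.8, 1.9, 3.4, 3.8, 3.9, 4.0, 5.3, 5.5, 6.0, 6.2, 6.6, 6.7, 7.0, 7.0, 7.4, 7.5, 7.9.
n = 23.
r = (15/100)·(23 + 1) = 3.6.
Rank 3 is 0.8 and rank 4 is 1.2.
Interpolate: 0.8 + 0.6·(1.2 − 0.8) = 0.8 + 0.6·0.4 = 1.04.

1.04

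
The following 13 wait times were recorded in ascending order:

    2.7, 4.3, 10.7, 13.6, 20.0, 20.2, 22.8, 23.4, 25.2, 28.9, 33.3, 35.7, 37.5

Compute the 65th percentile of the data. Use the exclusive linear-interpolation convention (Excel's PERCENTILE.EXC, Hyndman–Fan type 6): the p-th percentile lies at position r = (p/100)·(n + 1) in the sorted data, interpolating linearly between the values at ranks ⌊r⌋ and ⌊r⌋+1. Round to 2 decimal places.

25.57

n = 13.
r = (65/100)·(13 + 1) = 9.1.
Rank 9 is 25.2 and rank 10 is 28.9.
Interpolate: 25.2 + 0.1·(28.9 − 25.2) = 25.2 + 0.1·3.7 = 25.57.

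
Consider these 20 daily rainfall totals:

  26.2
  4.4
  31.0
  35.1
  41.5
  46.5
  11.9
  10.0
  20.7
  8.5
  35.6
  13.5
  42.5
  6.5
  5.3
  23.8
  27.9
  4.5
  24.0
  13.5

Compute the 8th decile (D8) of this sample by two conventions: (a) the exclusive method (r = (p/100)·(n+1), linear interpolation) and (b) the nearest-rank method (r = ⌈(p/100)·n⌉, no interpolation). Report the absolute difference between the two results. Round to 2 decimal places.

Sorted: 4.4, 4.5, 5.3, 6.5, 8.5, 10.0, 11.9, 13.5, 13.5, 20.7, 23.8, 24.0, 26.2, 27.9, 31.0, 35.1, 35.6, 41.5, 42.5, 46.5.
n = 20.
(a) r = 16.8; between ranks 16 (35.1) and 17 (35.6): 35.5.
(b) the nearest-rank method: rank 16 → 35.1.
|35.5 − 35.1| = 0.4.

0.40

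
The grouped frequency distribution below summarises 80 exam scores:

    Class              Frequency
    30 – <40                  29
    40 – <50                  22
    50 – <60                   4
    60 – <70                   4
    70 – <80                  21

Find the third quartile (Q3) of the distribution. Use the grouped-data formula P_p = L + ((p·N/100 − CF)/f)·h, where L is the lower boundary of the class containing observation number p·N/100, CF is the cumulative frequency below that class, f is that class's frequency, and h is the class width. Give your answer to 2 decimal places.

N = 80; target position k = 75/100 · 80 = 60.
Cumulative frequencies: 29, 51, 55, 59, 80.
Observation 60 falls in the class 70 – <80.
L = 70, CF = 59, f = 21, h = 10.
P75 = 70 + ((60 − 59)/21)·10 = 70 + 0.47619 = 70.4762.

70.48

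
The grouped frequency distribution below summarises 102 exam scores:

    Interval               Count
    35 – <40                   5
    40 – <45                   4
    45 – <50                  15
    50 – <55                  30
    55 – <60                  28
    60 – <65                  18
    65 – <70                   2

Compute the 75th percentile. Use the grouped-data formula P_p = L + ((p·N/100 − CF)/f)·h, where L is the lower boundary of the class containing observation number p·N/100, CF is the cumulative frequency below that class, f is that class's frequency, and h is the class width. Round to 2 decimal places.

59.02

N = 102; target position k = 75/100 · 102 = 76.5.
Cumulative frequencies: 5, 9, 24, 54, 82, 100, 102.
Observation 76.5 falls in the class 55 – <60.
L = 55, CF = 54, f = 28, h = 5.
P75 = 55 + ((76.5 − 54)/28)·5 = 55 + 4.01786 = 59.0179.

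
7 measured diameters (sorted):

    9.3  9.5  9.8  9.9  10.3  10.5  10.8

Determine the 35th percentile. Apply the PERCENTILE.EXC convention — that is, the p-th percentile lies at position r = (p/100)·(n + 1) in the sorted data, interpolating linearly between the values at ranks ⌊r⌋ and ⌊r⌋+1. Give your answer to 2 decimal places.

9.74

n = 7.
r = (35/100)·(7 + 1) = 2.8.
Rank 2 is 9.5 and rank 3 is 9.8.
Interpolate: 9.5 + 0.8·(9.8 − 9.5) = 9.5 + 0.8·0.3 = 9.74.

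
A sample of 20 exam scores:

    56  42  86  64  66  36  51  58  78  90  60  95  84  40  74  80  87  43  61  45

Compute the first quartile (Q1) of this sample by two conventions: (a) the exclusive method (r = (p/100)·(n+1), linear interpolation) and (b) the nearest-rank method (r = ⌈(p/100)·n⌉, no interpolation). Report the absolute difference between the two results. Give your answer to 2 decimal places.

Sorted: 36, 40, 42, 43, 45, 51, 56, 58, 60, 61, 64, 66, 74, 78, 80, 84, 86, 87, 90, 95.
n = 20.
(a) r = 5.25; between ranks 5 (45) and 6 (51): 46.5.
(b) the nearest-rank method: rank 5 → 45.
|46.5 − 45| = 1.5.

1.50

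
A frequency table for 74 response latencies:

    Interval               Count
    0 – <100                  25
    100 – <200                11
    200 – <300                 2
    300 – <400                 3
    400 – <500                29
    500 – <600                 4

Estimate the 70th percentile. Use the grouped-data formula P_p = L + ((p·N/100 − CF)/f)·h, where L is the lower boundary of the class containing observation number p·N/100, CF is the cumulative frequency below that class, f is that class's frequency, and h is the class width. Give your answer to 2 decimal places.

437.24

N = 74; target position k = 70/100 · 74 = 51.8.
Cumulative frequencies: 25, 36, 38, 41, 70, 74.
Observation 51.8 falls in the class 400 – <500.
L = 400, CF = 41, f = 29, h = 100.
P70 = 400 + ((51.8 − 41)/29)·100 = 400 + 37.2414 = 437.241.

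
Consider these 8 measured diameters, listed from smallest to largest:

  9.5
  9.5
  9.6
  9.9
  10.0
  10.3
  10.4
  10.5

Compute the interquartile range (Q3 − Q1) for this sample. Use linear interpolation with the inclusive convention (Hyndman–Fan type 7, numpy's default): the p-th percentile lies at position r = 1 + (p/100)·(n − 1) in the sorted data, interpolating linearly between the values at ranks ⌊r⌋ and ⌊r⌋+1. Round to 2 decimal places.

n = 8.
P25: r = 2.75; ranks 2–3 are 9.5, 9.6; interpolating gives 9.575.
P75: r = 6.25; ranks 6–7 are 10.3, 10.4; interpolating gives 10.325.
Difference: 10.325 − 9.575 = 0.75.

0.75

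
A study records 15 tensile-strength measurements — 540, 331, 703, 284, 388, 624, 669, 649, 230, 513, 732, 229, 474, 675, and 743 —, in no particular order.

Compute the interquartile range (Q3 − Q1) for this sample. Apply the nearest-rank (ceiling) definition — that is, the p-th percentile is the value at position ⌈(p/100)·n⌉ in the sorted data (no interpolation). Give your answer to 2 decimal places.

Sorted: 229, 230, 284, 331, 388, 474, 513, 540, 624, 649, 669, 675, 703, 732, 743.
n = 15.
P25: rank ⌈25/100·15⌉ = 4 → 331.
P75: rank ⌈75/100·15⌉ = 12 → 675.
Difference: 675 − 331 = 344.

344.00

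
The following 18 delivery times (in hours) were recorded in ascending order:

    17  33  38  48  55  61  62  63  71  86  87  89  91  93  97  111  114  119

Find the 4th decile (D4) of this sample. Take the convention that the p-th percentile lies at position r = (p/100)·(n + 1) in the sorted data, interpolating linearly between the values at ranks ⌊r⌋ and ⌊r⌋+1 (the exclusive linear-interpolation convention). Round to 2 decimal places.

62.60

n = 18.
r = (40/100)·(18 + 1) = 7.6.
Rank 7 is 62 and rank 8 is 63.
Interpolate: 62 + 0.6·(63 − 62) = 62 + 0.6·1 = 62.6.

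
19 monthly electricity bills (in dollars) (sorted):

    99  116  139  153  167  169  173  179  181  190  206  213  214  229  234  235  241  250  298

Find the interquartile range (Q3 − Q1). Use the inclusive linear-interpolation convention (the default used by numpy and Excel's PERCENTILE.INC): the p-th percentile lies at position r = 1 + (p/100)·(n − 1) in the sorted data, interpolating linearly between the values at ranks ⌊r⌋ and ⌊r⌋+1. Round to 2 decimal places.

63.50

n = 19.
P25: r = 5.5; ranks 5–6 are 167, 169; interpolating gives 168.
P75: r = 14.5; ranks 14–15 are 229, 234; interpolating gives 231.5.
Difference: 231.5 − 168 = 63.5.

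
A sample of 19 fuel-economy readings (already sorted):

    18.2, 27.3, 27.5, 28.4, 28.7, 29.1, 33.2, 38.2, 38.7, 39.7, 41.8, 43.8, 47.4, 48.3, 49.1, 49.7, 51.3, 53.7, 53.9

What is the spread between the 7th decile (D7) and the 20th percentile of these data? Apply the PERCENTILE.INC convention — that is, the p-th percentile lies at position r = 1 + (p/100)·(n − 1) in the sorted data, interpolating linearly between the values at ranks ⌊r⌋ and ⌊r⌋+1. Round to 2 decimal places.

19.36

n = 19.
P20: r = 4.6; ranks 4–5 are 28.4, 28.7; interpolating gives 28.58.
P70: r = 13.6; ranks 13–14 are 47.4, 48.3; interpolating gives 47.94.
Difference: 47.94 − 28.58 = 19.36.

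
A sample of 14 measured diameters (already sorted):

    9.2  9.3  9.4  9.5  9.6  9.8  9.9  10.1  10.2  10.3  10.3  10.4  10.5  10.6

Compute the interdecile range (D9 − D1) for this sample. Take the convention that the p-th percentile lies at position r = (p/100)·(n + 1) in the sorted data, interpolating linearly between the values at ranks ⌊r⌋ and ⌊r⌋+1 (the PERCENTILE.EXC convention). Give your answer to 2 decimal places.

1.30

n = 14.
P10: r = 1.5; ranks 1–2 are 9.2, 9.3; interpolating gives 9.25.
P90: r = 13.5; ranks 13–14 are 10.5, 10.6; interpolating gives 10.55.
Difference: 10.55 − 9.25 = 1.3.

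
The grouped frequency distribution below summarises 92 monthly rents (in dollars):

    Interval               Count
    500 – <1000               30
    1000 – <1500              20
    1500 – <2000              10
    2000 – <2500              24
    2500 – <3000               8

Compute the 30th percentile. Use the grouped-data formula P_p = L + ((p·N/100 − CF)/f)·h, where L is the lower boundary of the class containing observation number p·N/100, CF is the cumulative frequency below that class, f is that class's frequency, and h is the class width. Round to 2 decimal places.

960.00

N = 92; target position k = 30/100 · 92 = 27.6.
Cumulative frequencies: 30, 50, 60, 84, 92.
Observation 27.6 falls in the class 500 – <1000.
L = 500, CF = 0, f = 30, h = 500.
P30 = 500 + ((27.6 − 0)/30)·500 = 500 + 460 = 960.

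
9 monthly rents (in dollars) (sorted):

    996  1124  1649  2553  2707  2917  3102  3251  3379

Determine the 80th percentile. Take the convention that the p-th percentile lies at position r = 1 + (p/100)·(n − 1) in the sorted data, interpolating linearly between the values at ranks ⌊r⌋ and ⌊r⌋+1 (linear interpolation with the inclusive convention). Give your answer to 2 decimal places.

3161.60

n = 9.
r = 1 + (80/100)·(9 − 1) = 1 + 6.4 = 7.4.
Rank 7 is 3102 and rank 8 is 3251.
Interpolate: 3102 + 0.4·(3251 − 3102) = 3102 + 0.4·149 = 3161.6.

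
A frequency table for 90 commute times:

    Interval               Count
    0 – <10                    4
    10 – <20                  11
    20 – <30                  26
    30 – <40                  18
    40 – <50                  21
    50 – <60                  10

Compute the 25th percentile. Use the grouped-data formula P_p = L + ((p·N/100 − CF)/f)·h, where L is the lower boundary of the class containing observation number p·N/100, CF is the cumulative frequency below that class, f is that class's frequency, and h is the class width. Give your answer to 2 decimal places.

22.88

N = 90; target position k = 25/100 · 90 = 22.5.
Cumulative frequencies: 4, 15, 41, 59, 80, 90.
Observation 22.5 falls in the class 20 – <30.
L = 20, CF = 15, f = 26, h = 10.
P25 = 20 + ((22.5 − 15)/26)·10 = 20 + 2.88462 = 22.8846.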